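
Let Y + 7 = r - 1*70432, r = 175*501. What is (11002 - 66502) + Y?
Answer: -38264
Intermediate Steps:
r = 87675
Y = 17236 (Y = -7 + (87675 - 1*70432) = -7 + (87675 - 70432) = -7 + 17243 = 17236)
(11002 - 66502) + Y = (11002 - 66502) + 17236 = -55500 + 17236 = -38264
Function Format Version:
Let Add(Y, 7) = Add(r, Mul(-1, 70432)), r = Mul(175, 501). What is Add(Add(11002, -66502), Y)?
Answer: -38264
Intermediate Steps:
r = 87675
Y = 17236 (Y = Add(-7, Add(87675, Mul(-1, 70432))) = Add(-7, Add(87675, -70432)) = Add(-7, 17243) = 17236)
Add(Add(11002, -66502), Y) = Add(Add(11002, -66502), 17236) = Add(-55500, 17236) = -38264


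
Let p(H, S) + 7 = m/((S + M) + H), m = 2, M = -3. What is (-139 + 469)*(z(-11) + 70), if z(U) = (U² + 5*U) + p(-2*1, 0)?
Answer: 42438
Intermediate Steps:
p(H, S) = -7 + 2/(-3 + H + S) (p(H, S) = -7 + 2/((S - 3) + H) = -7 + 2/((-3 + S) + H) = -7 + 2/(-3 + H + S))
z(U) = -37/5 + U² + 5*U (z(U) = (U² + 5*U) + (23 - (-14) - 7*0)/(-3 - 2*1 + 0) = (U² + 5*U) + (23 - 7*(-2) + 0)/(-3 - 2 + 0) = (U² + 5*U) + (23 + 14 + 0)/(-5) = (U² + 5*U) - ⅕*37 = (U² + 5*U) - 37/5 = -37/5 + U² + 5*U)
(-139 + 469)*(z(-11) + 70) = (-139 + 469)*((-37/5 + (-11)² + 5*(-11)) + 70) = 330*((-37/5 + 121 - 55) + 70) = 330*(293/5 + 70) = 330*(643/5) = 42438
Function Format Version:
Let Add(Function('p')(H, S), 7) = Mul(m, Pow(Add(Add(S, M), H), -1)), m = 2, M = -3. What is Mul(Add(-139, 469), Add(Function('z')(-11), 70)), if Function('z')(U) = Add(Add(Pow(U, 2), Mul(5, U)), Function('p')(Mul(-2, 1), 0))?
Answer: 42438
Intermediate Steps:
Function('p')(H, S) = Add(-7, Mul(2, Pow(Add(-3, H, S), -1))) (Function('p')(H, S) = Add(-7, Mul(2, Pow(Add(Add(S, -3), H), -1))) = Add(-7, Mul(2, Pow(Add(Add(-3, S), H), -1))) = Add(-7, Mul(2, Pow(Add(-3, H, S), -1))))
Function('z')(U) = Add(Rational(-37, 5), Pow(U, 2), Mul(5, U)) (Function('z')(U) = Add(Add(Pow(U, 2), Mul(5, U)), Mul(Pow(Add(-3, Mul(-2, 1), 0), -1), Add(23, Mul(-7, Mul(-2, 1)), Mul(-7, 0)))) = Add(Add(Pow(U, 2), Mul(5, U)), Mul(Pow(Add(-3, -2, 0), -1), Add(23, Mul(-7, -2), 0))) = Add(Add(Pow(U, 2), Mul(5, U)), Mul(Pow(-5, -1), Add(23, 14, 0))) = Add(Add(Pow(U, 2), Mul(5, U)), Mul(Rational(-1, 5), 37)) = Add(Add(Pow(U, 2), Mul(5, U)), Rational(-37, 5)) = Add(Rational(-37, 5), Pow(U, 2), Mul(5, U)))
Mul(Add(-139, 469), Add(Function('z')(-11), 70)) = Mul(Add(-139, 469), Add(Add(Rational(-37, 5), Pow(-11, 2), Mul(5, -11)), 70)) = Mul(330, Add(Add(Rational(-37, 5), 121, -55), 70)) = Mul(330, Add(Rational(293, 5), 70)) = Mul(330, Rational(643, 5)) = 42438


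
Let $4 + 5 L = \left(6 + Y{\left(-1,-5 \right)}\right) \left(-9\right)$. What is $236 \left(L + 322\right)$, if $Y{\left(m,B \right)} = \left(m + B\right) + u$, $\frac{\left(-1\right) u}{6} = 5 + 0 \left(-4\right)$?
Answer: $\frac{442736}{5} \approx 88547.0$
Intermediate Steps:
$u = -30$ ($u = - 6 \left(5 + 0 \left(-4\right)\right) = - 6 \left(5 + 0\right) = \left(-6\right) 5 = -30$)
$Y{\left(m,B \right)} = -30 + B + m$ ($Y{\left(m,B \right)} = \left(m + B\right) - 30 = \left(B + m\right) - 30 = -30 + B + m$)
$L = \frac{266}{5}$ ($L = - \frac{4}{5} + \frac{\left(6 - 36\right) \left(-9\right)}{5} = - \frac{4}{5} + \frac{\left(-30\right) \left(-9\right)}{5} = - \frac{4}{5} + \frac{1}{5} \cdot 270 = - \frac{4}{5} + 54 = \frac{266}{5} \approx 53.2$)
$236 \left(L + 322\right) = 236 \left(\frac{266}{5} + 322\right) = 236 \cdot \frac{1876}{5} = \frac{442736}{5}$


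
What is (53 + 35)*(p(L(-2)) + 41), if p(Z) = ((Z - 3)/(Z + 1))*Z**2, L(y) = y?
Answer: 5368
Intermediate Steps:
p(Z) = Z**2*(-3 + Z)/(1 + Z) (p(Z) = ((-3 + Z)/(1 + Z))*Z**2 = Z**2*(-3 + Z)/(1 + Z))
(53 + 35)*(p(L(-2)) + 41) = (53 + 35)*((-2)**2*(-3 - 2)/(1 - 2) + 41) = 88*(4*(-5)/(-1) + 41) = 88*(4*(-1)*(-5) + 41) = 88*(20 + 41) = 88*61 = 5368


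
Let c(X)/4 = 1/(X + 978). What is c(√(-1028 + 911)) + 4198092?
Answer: 1338633003068/318867 - 4*I*√13/318867 ≈ 4.1981e+6 - 4.523e-5*I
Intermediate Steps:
c(X) = 4/(978 + X) (c(X) = 4/(X + 978) = 4/(978 + X))
c(√(-1028 + 911)) + 4198092 = 4/(978 + √(-1028 + 911)) + 4198092 = 4/(978 + √(-117)) + 4198092 = 4/(978 + 3*I*√13) + 4198092 = 4198092 + 4/(978 + 3*I*√13)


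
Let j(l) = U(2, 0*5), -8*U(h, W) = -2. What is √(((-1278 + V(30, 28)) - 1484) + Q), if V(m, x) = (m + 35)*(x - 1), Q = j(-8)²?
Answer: I*√16111/4 ≈ 31.732*I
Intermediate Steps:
U(h, W) = ¼ (U(h, W) = -⅛*(-2) = ¼)
j(l) = ¼
Q = 1/16 (Q = (¼)² = 1/16 ≈ 0.062500)
V(m, x) = (-1 + x)*(35 + m) (V(m, x) = (35 + m)*(-1 + x) = (-1 + x)*(35 + m))
√(((-1278 + V(30, 28)) - 1484) + Q) = √(((-1278 + (-35 - 1*30 + 35*28 + 30*28)) - 1484) + 1/16) = √(((-1278 + (-35 - 30 + 980 + 840)) - 1484) + 1/16) = √(((-1278 + 1755) - 1484) + 1/16) = √((477 - 1484) + 1/16) = √(-1007 + 1/16) = √(-16111/16) = I*√16111/4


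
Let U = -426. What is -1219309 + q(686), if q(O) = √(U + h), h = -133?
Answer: -1219309 + I*√559 ≈ -1.2193e+6 + 23.643*I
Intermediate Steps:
q(O) = I*√559 (q(O) = √(-426 - 133) = √(-559) = I*√559)
-1219309 + q(686) = -1219309 + I*√559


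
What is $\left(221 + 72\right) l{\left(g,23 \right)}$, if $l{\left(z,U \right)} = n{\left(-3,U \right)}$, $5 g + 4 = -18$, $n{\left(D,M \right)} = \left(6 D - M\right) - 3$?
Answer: $-12892$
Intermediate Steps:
$n{\left(D,M \right)} = -3 - M + 6 D$ ($n{\left(D,M \right)} = \left(- M + 6 D\right) - 3 = -3 - M + 6 D$)
$g = - \frac{22}{5}$ ($g = - \frac{4}{5} + \frac{1}{5} \left(-18\right) = - \frac{4}{5} - \frac{18}{5} = - \frac{22}{5} \approx -4.4$)
$l{\left(z,U \right)} = -21 - U$ ($l{\left(z,U \right)} = -3 - U + 6 \left(-3\right) = -3 - U - 18 = -21 - U$)
$\left(221 + 72\right) l{\left(g,23 \right)} = \left(221 + 72\right) \left(-21 - 23\right) = 293 \left(-21 - 23\right) = 293 \left(-44\right) = -12892$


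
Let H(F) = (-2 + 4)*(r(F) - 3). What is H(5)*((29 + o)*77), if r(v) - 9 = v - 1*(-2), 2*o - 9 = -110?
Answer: -43043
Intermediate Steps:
o = -101/2 (o = 9/2 + (1/2)*(-110) = 9/2 - 55 = -101/2 ≈ -50.500)
r(v) = 11 + v (r(v) = 9 + (v - 1*(-2)) = 9 + (v + 2) = 9 + (2 + v) = 11 + v)
H(F) = 16 + 2*F (H(F) = (-2 + 4)*((11 + F) - 3) = 2*(8 + F) = 16 + 2*F)
H(5)*((29 + o)*77) = (16 + 2*5)*((29 - 101/2)*77) = (16 + 10)*(-43/2*77) = 26*(-3311/2) = -43043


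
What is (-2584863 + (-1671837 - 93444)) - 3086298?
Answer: -7436442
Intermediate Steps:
(-2584863 + (-1671837 - 93444)) - 3086298 = (-2584863 - 1765281) - 3086298 = -4350144 - 3086298 = -7436442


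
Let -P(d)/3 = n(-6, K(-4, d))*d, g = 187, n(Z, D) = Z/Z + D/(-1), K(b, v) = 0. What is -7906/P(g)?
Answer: 7906/561 ≈ 14.093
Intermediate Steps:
n(Z, D) = 1 - D (n(Z, D) = 1 + D*(-1) = 1 - D)
P(d) = -3*d (P(d) = -3*(1 - 1*0)*d = -3*(1 + 0)*d = -3*d)
-7906/P(g) = -7906/((-3*187)) = -7906/(-561) = -7906*(-1/561) = 7906/561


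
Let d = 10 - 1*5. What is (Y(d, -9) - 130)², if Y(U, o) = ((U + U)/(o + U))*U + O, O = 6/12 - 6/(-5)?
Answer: 495616/25 ≈ 19825.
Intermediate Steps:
O = 17/10 (O = 6*(1/12) - 6*(-⅕) = ½ + 6/5 = 17/10 ≈ 1.7000)
d = 5 (d = 10 - 5 = 5)
Y(U, o) = 17/10 + 2*U²/(U + o) (Y(U, o) = ((U + U)/(o + U))*U + 17/10 = ((2*U)/(U + o))*U + 17/10 = (2*U/(U + o))*U + 17/10 = 2*U²/(U + o) + 17/10 = 17/10 + 2*U²/(U + o))
(Y(d, -9) - 130)² = ((17*5 + 17*(-9) + 20*5²)/(10*(5 - 9)) - 130)² = ((⅒)*(85 - 153 + 20*25)/(-4) - 130)² = ((⅒)*(-¼)*(85 - 153 + 500) - 130)² = ((⅒)*(-¼)*432 - 130)² = (-54/5 - 130)² = (-704/5)² = 495616/25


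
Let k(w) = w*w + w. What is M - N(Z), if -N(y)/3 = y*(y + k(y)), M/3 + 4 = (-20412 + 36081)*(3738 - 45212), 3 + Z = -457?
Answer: -2240306730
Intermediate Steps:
Z = -460 (Z = -3 - 457 = -460)
k(w) = w + w² (k(w) = w² + w = w + w²)
M = -1949568330 (M = -12 + 3*((-20412 + 36081)*(3738 - 45212)) = -12 + 3*(15669*(-41474)) = -12 + 3*(-649856106) = -12 - 1949568318 = -1949568330)
N(y) = -3*y*(y + y*(1 + y))
M - N(Z) = -1949568330 - (-3)*(-460)²*(2 - 460) = -1949568330 - (-3)*211600*(-458) = -1949568330 - 1*290738400 = -1949568330 - 290738400 = -2240306730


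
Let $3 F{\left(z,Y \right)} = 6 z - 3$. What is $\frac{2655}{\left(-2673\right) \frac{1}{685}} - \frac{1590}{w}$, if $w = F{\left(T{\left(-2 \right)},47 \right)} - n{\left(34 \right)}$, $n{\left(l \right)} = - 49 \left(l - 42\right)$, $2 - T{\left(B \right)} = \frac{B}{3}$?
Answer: $- \frac{233596535}{345411} \approx -676.29$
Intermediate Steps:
$T{\left(B \right)} = 2 - \frac{B}{3}$
$F{\left(z,Y \right)} = -1 + 2 z$ ($F{\left(z,Y \right)} = \frac{6 z - 3}{3} = \frac{-3 + 6 z}{3} = -1 + 2 z$)
$n{\left(l \right)} = 2058 - 49 l$ ($n{\left(l \right)} = - 49 \left(-42 + l\right) = 2058 - 49 l$)
$w = - \frac{1163}{3}$ ($w = \left(-1 + 2 \left(2 - - \frac{2}{3}\right)\right) - \left(2058 - 1666\right) = \left(-1 + 2 \left(2 + \frac{2}{3}\right)\right) - \left(2058 - 1666\right) = \left(-1 + 2 \cdot \frac{8}{3}\right) - 392 = \left(-1 + \frac{16}{3}\right) - 392 = \frac{13}{3} - 392 = - \frac{1163}{3} \approx -387.67$)
$\frac{2655}{\left(-2673\right) \frac{1}{685}} - \frac{1590}{w} = \frac{2655}{\left(-2673\right) \frac{1}{685}} - \frac{1590}{- \frac{1163}{3}} = \frac{2655}{\left(-2673\right) \frac{1}{685}} - - \frac{4770}{1163} = \frac{2655}{- \frac{2673}{685}} + \frac{4770}{1163} = 2655 \left(- \frac{685}{2673}\right) + \frac{4770}{1163} = - \frac{202075}{297} + \frac{4770}{1163} = - \frac{233596535}{345411}$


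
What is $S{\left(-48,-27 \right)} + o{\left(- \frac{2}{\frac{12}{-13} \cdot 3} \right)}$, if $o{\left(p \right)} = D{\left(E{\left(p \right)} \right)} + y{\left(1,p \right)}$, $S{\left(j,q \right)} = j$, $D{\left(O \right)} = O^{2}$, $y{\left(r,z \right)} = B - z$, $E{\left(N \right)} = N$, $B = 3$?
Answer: $- \frac{14645}{324} \approx -45.201$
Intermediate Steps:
$y{\left(r,z \right)} = 3 - z$
$o{\left(p \right)} = 3 + p^{2} - p$ ($o{\left(p \right)} = p^{2} - \left(-3 + p\right) = 3 + p^{2} - p$)
$S{\left(-48,-27 \right)} + o{\left(- \frac{2}{\frac{12}{-13} \cdot 3} \right)} = -48 + \left(3 + \left(- \frac{2}{\frac{12}{-13} \cdot 3}\right)^{2} - - \frac{2}{\frac{12}{-13} \cdot 3}\right) = -48 + \left(3 + \left(- \frac{2}{12 \left(- \frac{1}{13}\right) 3}\right)^{2} - - \frac{2}{12 \left(- \frac{1}{13}\right) 3}\right) = -48 + \left(3 + \left(- \frac{2}{\left(- \frac{12}{13}\right) 3}\right)^{2} - - \frac{2}{\left(- \frac{12}{13}\right) 3}\right) = -48 + \left(3 + \left(- \frac{2}{- \frac{36}{13}}\right)^{2} - - \frac{2}{- \frac{36}{13}}\right) = -48 + \left(3 + \left(\left(-2\right) \left(- \frac{13}{36}\right)\right)^{2} - \left(-2\right) \left(- \frac{13}{36}\right)\right) = -48 + \left(3 + \left(\frac{13}{18}\right)^{2} - \frac{13}{18}\right) = -48 + \left(3 + \frac{169}{324} - \frac{13}{18}\right) = -48 + \frac{907}{324} = - \frac{14645}{324}$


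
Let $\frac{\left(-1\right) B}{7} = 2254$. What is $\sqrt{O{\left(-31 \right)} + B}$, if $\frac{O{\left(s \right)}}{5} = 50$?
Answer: $2 i \sqrt{3882} \approx 124.61 i$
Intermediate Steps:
$B = -15778$ ($B = \left(-7\right) 2254 = -15778$)
$O{\left(s \right)} = 250$ ($O{\left(s \right)} = 5 \cdot 50 = 250$)
$\sqrt{O{\left(-31 \right)} + B} = \sqrt{250 - 15778} = \sqrt{-15528} = 2 i \sqrt{3882}$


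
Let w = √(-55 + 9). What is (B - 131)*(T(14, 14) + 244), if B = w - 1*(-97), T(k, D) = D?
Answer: -8772 + 258*I*√46 ≈ -8772.0 + 1749.8*I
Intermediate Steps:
w = I*√46 (w = √(-46) = I*√46 ≈ 6.7823*I)
B = 97 + I*√46 (B = I*√46 - 1*(-97) = I*√46 + 97 = 97 + I*√46 ≈ 97.0 + 6.7823*I)
(B - 131)*(T(14, 14) + 244) = ((97 + I*√46) - 131)*(14 + 244) = (-34 + I*√46)*258 = -8772 + 258*I*√46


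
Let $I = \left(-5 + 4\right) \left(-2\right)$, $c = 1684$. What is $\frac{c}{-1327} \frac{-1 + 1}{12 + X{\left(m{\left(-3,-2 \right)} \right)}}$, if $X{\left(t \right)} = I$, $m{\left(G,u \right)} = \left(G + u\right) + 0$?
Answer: $0$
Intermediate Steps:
$m{\left(G,u \right)} = G + u$
$I = 2$ ($I = \left(-1\right) \left(-2\right) = 2$)
$X{\left(t \right)} = 2$
$\frac{c}{-1327} \frac{-1 + 1}{12 + X{\left(m{\left(-3,-2 \right)} \right)}} = \frac{1684}{-1327} \frac{-1 + 1}{12 + 2} = 1684 \left(- \frac{1}{1327}\right) \frac{0}{14} = - \frac{1684 \cdot 0 \cdot \frac{1}{14}}{1327} = \left(- \frac{1684}{1327}\right) 0 = 0$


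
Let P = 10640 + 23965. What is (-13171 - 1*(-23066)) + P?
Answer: 44500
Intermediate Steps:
P = 34605
(-13171 - 1*(-23066)) + P = (-13171 - 1*(-23066)) + 34605 = (-13171 + 23066) + 34605 = 9895 + 34605 = 44500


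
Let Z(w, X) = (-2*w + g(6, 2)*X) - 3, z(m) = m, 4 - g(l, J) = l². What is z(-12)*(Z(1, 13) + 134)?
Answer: 3444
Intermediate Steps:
g(l, J) = 4 - l²
Z(w, X) = -3 - 32*X - 2*w (Z(w, X) = (-2*w + (4 - 1*6²)*X) - 3 = (-2*w + (4 - 1*36)*X) - 3 = (-2*w + (4 - 36)*X) - 3 = (-2*w - 32*X) - 3 = (-32*X - 2*w) - 3 = -3 - 32*X - 2*w)
z(-12)*(Z(1, 13) + 134) = -12*((-3 - 32*13 - 2*1) + 134) = -12*((-3 - 416 - 2) + 134) = -12*(-421 + 134) = -12*(-287) = 3444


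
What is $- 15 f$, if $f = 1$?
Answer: $-15$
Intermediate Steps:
$- 15 f = \left(-15\right) 1 = -15$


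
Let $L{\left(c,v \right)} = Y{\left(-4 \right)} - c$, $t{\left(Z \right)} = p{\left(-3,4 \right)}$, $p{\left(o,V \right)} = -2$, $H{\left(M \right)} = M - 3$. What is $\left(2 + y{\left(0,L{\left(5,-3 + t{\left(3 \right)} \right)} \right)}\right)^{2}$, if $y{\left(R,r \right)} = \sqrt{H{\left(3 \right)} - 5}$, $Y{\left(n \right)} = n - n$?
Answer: $\left(2 + i \sqrt{5}\right)^{2} \approx -1.0 + 8.9443 i$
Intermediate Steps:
$Y{\left(n \right)} = 0$
$H{\left(M \right)} = -3 + M$
$t{\left(Z \right)} = -2$
$L{\left(c,v \right)} = - c$ ($L{\left(c,v \right)} = 0 - c = - c$)
$y{\left(R,r \right)} = i \sqrt{5}$ ($y{\left(R,r \right)} = \sqrt{\left(-3 + 3\right) - 5} = \sqrt{0 - 5} = \sqrt{-5} = i \sqrt{5}$)
$\left(2 + y{\left(0,L{\left(5,-3 + t{\left(3 \right)} \right)} \right)}\right)^{2} = \left(2 + i \sqrt{5}\right)^{2}$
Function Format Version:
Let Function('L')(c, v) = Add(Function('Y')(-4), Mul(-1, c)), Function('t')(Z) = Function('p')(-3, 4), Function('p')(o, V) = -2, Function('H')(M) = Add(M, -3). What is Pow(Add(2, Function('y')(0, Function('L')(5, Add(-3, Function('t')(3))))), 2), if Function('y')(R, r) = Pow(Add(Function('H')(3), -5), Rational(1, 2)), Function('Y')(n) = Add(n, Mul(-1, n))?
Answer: Pow(Add(2, Mul(I, Pow(5, Rational(1, 2)))), 2) ≈ Add(-1.0000, Mul(8.9443, I))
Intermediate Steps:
Function('Y')(n) = 0
Function('H')(M) = Add(-3, M)
Function('t')(Z) = -2
Function('L')(c, v) = Mul(-1, c) (Function('L')(c, v) = Add(0, Mul(-1, c)) = Mul(-1, c))
Function('y')(R, r) = Mul(I, Pow(5, Rational(1, 2))) (Function('y')(R, r) = Pow(Add(Add(-3, 3), -5), Rational(1, 2)) = Pow(Add(0, -5), Rational(1, 2)) = Pow(-5, Rational(1, 2)) = Mul(I, Pow(5, Rational(1, 2))))
Pow(Add(2, Function('y')(0, Function('L')(5, Add(-3, Function('t')(3))))), 2) = Pow(Add(2, Mul(I, Pow(5, Rational(1, 2)))), 2)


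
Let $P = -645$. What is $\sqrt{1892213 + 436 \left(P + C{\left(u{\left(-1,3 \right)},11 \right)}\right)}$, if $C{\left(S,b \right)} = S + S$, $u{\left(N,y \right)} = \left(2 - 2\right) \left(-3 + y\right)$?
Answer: $\sqrt{1610993} \approx 1269.2$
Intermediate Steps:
$u{\left(N,y \right)} = 0$ ($u{\left(N,y \right)} = 0 \left(-3 + y\right) = 0$)
$C{\left(S,b \right)} = 2 S$
$\sqrt{1892213 + 436 \left(P + C{\left(u{\left(-1,3 \right)},11 \right)}\right)} = \sqrt{1892213 + 436 \left(-645 + 2 \cdot 0\right)} = \sqrt{1892213 + 436 \left(-645 + 0\right)} = \sqrt{1892213 + 436 \left(-645\right)} = \sqrt{1892213 - 281220} = \sqrt{1610993}$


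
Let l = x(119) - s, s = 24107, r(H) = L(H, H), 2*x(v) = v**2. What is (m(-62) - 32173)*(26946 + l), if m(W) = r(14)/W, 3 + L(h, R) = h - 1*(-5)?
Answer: -19786843269/62 ≈ -3.1914e+8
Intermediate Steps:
x(v) = v**2/2
L(h, R) = 2 + h (L(h, R) = -3 + (h - 1*(-5)) = -3 + (h + 5) = -3 + (5 + h) = 2 + h)
r(H) = 2 + H
m(W) = 16/W (m(W) = (2 + 14)/W = 16/W)
l = -34053/2 (l = (1/2)*119**2 - 1*24107 = (1/2)*14161 - 24107 = 14161/2 - 24107 = -34053/2 ≈ -17027.)
(m(-62) - 32173)*(26946 + l) = (16/(-62) - 32173)*(26946 - 34053/2) = (16*(-1/62) - 32173)*(19839/2) = (-8/31 - 32173)*(19839/2) = -997371/31*19839/2 = -19786843269/62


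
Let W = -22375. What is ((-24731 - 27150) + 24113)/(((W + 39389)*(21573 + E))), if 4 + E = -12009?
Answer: -3471/20331730 ≈ -0.00017072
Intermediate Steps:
E = -12013 (E = -4 - 12009 = -12013)
((-24731 - 27150) + 24113)/(((W + 39389)*(21573 + E))) = ((-24731 - 27150) + 24113)/(((-22375 + 39389)*(21573 - 12013))) = (-51881 + 24113)/((17014*9560)) = -27768/162653840 = -27768*1/162653840 = -3471/20331730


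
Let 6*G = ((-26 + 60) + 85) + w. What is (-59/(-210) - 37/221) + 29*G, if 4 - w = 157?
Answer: -7621441/46410 ≈ -164.22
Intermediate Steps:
w = -153 (w = 4 - 1*157 = 4 - 157 = -153)
G = -17/3 (G = (((-26 + 60) + 85) - 153)/6 = ((34 + 85) - 153)/6 = (119 - 153)/6 = (⅙)*(-34) = -17/3 ≈ -5.6667)
(-59/(-210) - 37/221) + 29*G = (-59/(-210) - 37/221) + 29*(-17/3) = (-59*(-1/210) - 37*1/221) - 493/3 = (59/210 - 37/221) - 493/3 = 5269/46410 - 493/3 = -7621441/46410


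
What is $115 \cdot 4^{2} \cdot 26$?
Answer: $47840$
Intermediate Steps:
$115 \cdot 4^{2} \cdot 26 = 115 \cdot 16 \cdot 26 = 1840 \cdot 26 = 47840$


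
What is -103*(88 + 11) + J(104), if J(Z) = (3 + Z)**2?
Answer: 1252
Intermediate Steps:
-103*(88 + 11) + J(104) = -103*(88 + 11) + (3 + 104)**2 = -103*99 + 107**2 = -10197 + 11449 = 1252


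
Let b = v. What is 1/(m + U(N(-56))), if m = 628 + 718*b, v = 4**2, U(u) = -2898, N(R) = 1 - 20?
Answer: 1/9218 ≈ 0.00010848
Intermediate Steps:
N(R) = -19
v = 16
b = 16
m = 12116 (m = 628 + 718*16 = 628 + 11488 = 12116)
1/(m + U(N(-56))) = 1/(12116 - 2898) = 1/9218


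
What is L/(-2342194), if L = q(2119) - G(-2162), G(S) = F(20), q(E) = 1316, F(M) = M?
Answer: -648/1171097 ≈ -0.00055333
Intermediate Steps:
G(S) = 20
L = 1296 (L = 1316 - 1*20 = 1316 - 20 = 1296)
L/(-2342194) = 1296/(-2342194) = 1296*(-1/2342194) = -648/1171097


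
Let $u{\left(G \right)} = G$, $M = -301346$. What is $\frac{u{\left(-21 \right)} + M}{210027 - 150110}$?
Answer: $- \frac{27397}{5447} \approx -5.0297$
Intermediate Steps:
$\frac{u{\left(-21 \right)} + M}{210027 - 150110} = \frac{-21 - 301346}{210027 - 150110} = - \frac{301367}{59917} = \left(-301367\right) \frac{1}{59917} = - \frac{27397}{5447}$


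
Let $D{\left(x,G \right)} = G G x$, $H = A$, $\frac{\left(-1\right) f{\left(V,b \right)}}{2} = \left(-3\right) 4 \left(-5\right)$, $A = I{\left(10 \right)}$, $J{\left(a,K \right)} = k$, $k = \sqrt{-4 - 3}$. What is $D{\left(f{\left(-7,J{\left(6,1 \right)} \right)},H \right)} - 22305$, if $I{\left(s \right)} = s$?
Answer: $-34305$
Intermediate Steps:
$k = i \sqrt{7}$ ($k = \sqrt{-7} = i \sqrt{7} \approx 2.6458 i$)
$J{\left(a,K \right)} = i \sqrt{7}$
$A = 10$
$f{\left(V,b \right)} = -120$ ($f{\left(V,b \right)} = - 2 \left(-3\right) 4 \left(-5\right) = - 2 \left(\left(-12\right) \left(-5\right)\right) = \left(-2\right) 60 = -120$)
$H = 10$
$D{\left(x,G \right)} = x G^{2}$ ($D{\left(x,G \right)} = G^{2} x = x G^{2}$)
$D{\left(f{\left(-7,J{\left(6,1 \right)} \right)},H \right)} - 22305 = - 120 \cdot 10^{2} - 22305 = \left(-120\right) 100 - 22305 = -12000 - 22305 = -34305$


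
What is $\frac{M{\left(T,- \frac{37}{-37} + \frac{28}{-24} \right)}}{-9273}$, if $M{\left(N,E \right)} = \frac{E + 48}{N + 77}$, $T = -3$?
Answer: $- \frac{287}{4117212} \approx -6.9707 \cdot 10^{-5}$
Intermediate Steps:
$M{\left(N,E \right)} = \frac{48 + E}{77 + N}$
$\frac{M{\left(T,- \frac{37}{-37} + \frac{28}{-24} \right)}}{-9273} = \frac{\frac{1}{77 - 3} \left(48 + \left(- \frac{37}{-37} + \frac{28}{-24}\right)\right)}{-9273} = \frac{48 + \left(\left(-37\right) \left(- \frac{1}{37}\right) + 28 \left(- \frac{1}{24}\right)\right)}{74} \left(- \frac{1}{9273}\right) = \frac{48 + \left(1 - \frac{7}{6}\right)}{74} \left(- \frac{1}{9273}\right) = \frac{48 - \frac{1}{6}}{74} \left(- \frac{1}{9273}\right) = \frac{1}{74} \cdot \frac{287}{6} \left(- \frac{1}{9273}\right) = \frac{287}{444} \left(- \frac{1}{9273}\right) = - \frac{287}{4117212}$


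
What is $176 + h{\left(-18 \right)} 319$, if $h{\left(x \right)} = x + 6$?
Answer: $-3652$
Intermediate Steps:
$h{\left(x \right)} = 6 + x$
$176 + h{\left(-18 \right)} 319 = 176 + \left(6 - 18\right) 319 = 176 - 3828 = -3652$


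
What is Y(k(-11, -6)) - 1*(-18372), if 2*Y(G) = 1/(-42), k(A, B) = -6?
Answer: 1543247/84 ≈ 18372.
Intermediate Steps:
Y(G) = -1/84 (Y(G) = (½)/(-42) = (½)*(-1/42) = -1/84)
Y(k(-11, -6)) - 1*(-18372) = -1/84 - 1*(-18372) = -1/84 + 18372 = 1543247/84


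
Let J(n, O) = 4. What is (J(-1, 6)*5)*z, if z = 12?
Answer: 240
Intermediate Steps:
(J(-1, 6)*5)*z = (4*5)*12 = 20*12 = 240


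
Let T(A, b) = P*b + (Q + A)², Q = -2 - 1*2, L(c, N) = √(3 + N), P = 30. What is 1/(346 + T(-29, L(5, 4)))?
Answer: 41/58655 - 6*√7/410585 ≈ 0.00066034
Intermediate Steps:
Q = -4 (Q = -2 - 2 = -4)
T(A, b) = (-4 + A)² + 30*b (T(A, b) = 30*b + (-4 + A)² = (-4 + A)² + 30*b)
1/(346 + T(-29, L(5, 4))) = 1/(346 + ((-4 - 29)² + 30*√(3 + 4))) = 1/(346 + ((-33)² + 30*√7)) = 1/(346 + (1089 + 30*√7)) = 1/(1435 + 30*√7)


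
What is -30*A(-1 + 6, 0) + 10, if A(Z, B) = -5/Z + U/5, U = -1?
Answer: 46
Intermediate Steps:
A(Z, B) = -⅕ - 5/Z (A(Z, B) = -5/Z - 1/5 = -5/Z - 1*⅕ = -5/Z - ⅕ = -⅕ - 5/Z)
-30*A(-1 + 6, 0) + 10 = -6*(-25 - (-1 + 6))/(-1 + 6) + 10 = -6*(-25 - 1*5)/5 + 10 = -6*(-25 - 5)/5 + 10 = -6*(-30)/5 + 10 = -30*(-6/5) + 10 = 36 + 10 = 46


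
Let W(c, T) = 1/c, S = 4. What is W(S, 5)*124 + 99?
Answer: 130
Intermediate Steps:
W(S, 5)*124 + 99 = 124/4 + 99 = (¼)*124 + 99 = 31 + 99 = 130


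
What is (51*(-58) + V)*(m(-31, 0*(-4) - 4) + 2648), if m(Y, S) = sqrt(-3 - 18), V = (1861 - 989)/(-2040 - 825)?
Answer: -22443235216/2865 - 8475542*I*sqrt(21)/2865 ≈ -7.8336e+6 - 13557.0*I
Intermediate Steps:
V = -872/2865 (V = 872/(-2865) = 872*(-1/2865) = -872/2865 ≈ -0.30436)
m(Y, S) = I*sqrt(21) (m(Y, S) = sqrt(-21) = I*sqrt(21))
(51*(-58) + V)*(m(-31, 0*(-4) - 4) + 2648) = (51*(-58) - 872/2865)*(I*sqrt(21) + 2648) = (-2958 - 872/2865)*(2648 + I*sqrt(21)) = -8475542*(2648 + I*sqrt(21))/2865 = -22443235216/2865 - 8475542*I*sqrt(21)/2865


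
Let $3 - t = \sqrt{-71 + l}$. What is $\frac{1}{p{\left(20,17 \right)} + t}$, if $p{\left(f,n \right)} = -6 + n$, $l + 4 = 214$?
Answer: $\frac{14}{57} + \frac{\sqrt{139}}{57} \approx 0.45245$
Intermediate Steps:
$l = 210$ ($l = -4 + 214 = 210$)
$t = 3 - \sqrt{139}$ ($t = 3 - \sqrt{-71 + 210} = 3 - \sqrt{139} \approx -8.7898$)
$\frac{1}{p{\left(20,17 \right)} + t} = \frac{1}{\left(-6 + 17\right) + \left(3 - \sqrt{139}\right)} = \frac{1}{11 + \left(3 - \sqrt{139}\right)} = \frac{1}{14 - \sqrt{139}}$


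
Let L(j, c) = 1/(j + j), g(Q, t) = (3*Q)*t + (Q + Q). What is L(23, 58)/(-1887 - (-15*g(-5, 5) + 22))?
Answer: -1/146464 ≈ -6.8276e-6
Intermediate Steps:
g(Q, t) = 2*Q + 3*Q*t (g(Q, t) = 3*Q*t + 2*Q = 2*Q + 3*Q*t)
L(j, c) = 1/(2*j)
L(23, 58)/(-1887 - (-15*g(-5, 5) + 22)) = ((1/2)/23)/(-1887 - (-(-75)*(2 + 3*5) + 22)) = ((1/2)*(1/23))/(-1887 - (-(-75)*(2 + 15) + 22)) = 1/(46*(-1887 - (-(-75)*17 + 22))) = 1/(46*(-1887 - (-15*(-85) + 22))) = 1/(46*(-1887 - (1275 + 22))) = 1/(46*(-1887 - 1*1297)) = 1/(46*(-1887 - 1297)) = (1/46)/(-3184) = (1/46)*(-1/3184) = -1/146464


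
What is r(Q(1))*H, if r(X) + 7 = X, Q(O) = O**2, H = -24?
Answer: 144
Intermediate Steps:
r(X) = -7 + X
r(Q(1))*H = (-7 + 1**2)*(-24) = (-7 + 1)*(-24) = -6*(-24) = 144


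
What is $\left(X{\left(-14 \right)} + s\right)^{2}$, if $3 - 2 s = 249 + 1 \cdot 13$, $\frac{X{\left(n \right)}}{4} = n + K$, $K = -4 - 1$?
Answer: $\frac{168921}{4} \approx 42230.0$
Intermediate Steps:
$K = -5$
$X{\left(n \right)} = -20 + 4 n$ ($X{\left(n \right)} = 4 \left(n - 5\right) = 4 \left(-5 + n\right) = -20 + 4 n$)
$s = - \frac{259}{2}$ ($s = \frac{3}{2} - \frac{249 + 1 \cdot 13}{2} = \frac{3}{2} - \frac{249 + 13}{2} = \frac{3}{2} - 131 = - \frac{259}{2} \approx -129.5$)
$\left(X{\left(-14 \right)} + s\right)^{2} = \left(\left(-20 + 4 \left(-14\right)\right) - \frac{259}{2}\right)^{2} = \left(\left(-20 - 56\right) - \frac{259}{2}\right)^{2} = \left(-76 - \frac{259}{2}\right)^{2} = \left(- \frac{411}{2}\right)^{2} = \frac{168921}{4}$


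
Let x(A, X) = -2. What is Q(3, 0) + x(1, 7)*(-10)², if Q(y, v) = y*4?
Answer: -188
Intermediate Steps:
Q(y, v) = 4*y
Q(3, 0) + x(1, 7)*(-10)² = 4*3 - 2*(-10)² = 12 - 2*100 = 12 - 200 = -188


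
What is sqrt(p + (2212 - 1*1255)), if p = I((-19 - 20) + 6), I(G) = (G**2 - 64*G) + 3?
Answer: sqrt(4161) ≈ 64.506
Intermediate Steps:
I(G) = 3 + G**2 - 64*G
p = 3204 (p = 3 + ((-19 - 20) + 6)**2 - 64*((-19 - 20) + 6) = 3 + (-39 + 6)**2 - 64*(-39 + 6) = 3 + (-33)**2 - 64*(-33) = 3 + 1089 + 2112 = 3204)
sqrt(p + (2212 - 1*1255)) = sqrt(3204 + (2212 - 1*1255)) = sqrt(3204 + (2212 - 1255)) = sqrt(3204 + 957) = sqrt(4161)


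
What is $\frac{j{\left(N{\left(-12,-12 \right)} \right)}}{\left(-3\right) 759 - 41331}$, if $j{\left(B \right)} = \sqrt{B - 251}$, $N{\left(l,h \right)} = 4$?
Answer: $- \frac{i \sqrt{247}}{43608} \approx - 0.0003604 i$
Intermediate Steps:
$j{\left(B \right)} = \sqrt{-251 + B}$
$\frac{j{\left(N{\left(-12,-12 \right)} \right)}}{\left(-3\right) 759 - 41331} = \frac{\sqrt{-251 + 4}}{\left(-3\right) 759 - 41331} = \frac{\sqrt{-247}}{-2277 - 41331} = \frac{i \sqrt{247}}{-43608} = i \sqrt{247} \left(- \frac{1}{43608}\right) = - \frac{i \sqrt{247}}{43608}$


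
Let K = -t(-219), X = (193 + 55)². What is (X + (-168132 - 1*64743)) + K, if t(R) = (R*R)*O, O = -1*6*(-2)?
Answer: -746903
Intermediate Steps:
O = 12 (O = -6*(-2) = 12)
X = 61504 (X = 248² = 61504)
t(R) = 12*R² (t(R) = (R*R)*12 = R²*12 = 12*R²)
K = -575532 (K = -12*(-219)² = -12*47961 = -1*575532 = -575532)
(X + (-168132 - 1*64743)) + K = (61504 + (-168132 - 1*64743)) - 575532 = (61504 + (-168132 - 64743)) - 575532 = (61504 - 232875) - 575532 = -171371 - 575532 = -746903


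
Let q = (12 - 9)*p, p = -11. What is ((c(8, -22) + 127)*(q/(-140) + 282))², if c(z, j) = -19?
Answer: 1138171056201/1225 ≈ 9.2912e+8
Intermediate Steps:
q = -33 (q = (12 - 9)*(-11) = 3*(-11) = -33)
((c(8, -22) + 127)*(q/(-140) + 282))² = ((-19 + 127)*(-33/(-140) + 282))² = (108*(-33*(-1/140) + 282))² = (108*(33/140 + 282))² = (108*(39513/140))² = (1066851/35)² = 1138171056201/1225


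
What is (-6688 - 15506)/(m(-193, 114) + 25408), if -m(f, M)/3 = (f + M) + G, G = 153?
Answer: -11097/12593 ≈ -0.88120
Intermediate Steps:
m(f, M) = -459 - 3*M - 3*f (m(f, M) = -3*((f + M) + 153) = -3*((M + f) + 153) = -3*(153 + M + f) = -459 - 3*M - 3*f)
(-6688 - 15506)/(m(-193, 114) + 25408) = (-6688 - 15506)/((-459 - 3*114 - 3*(-193)) + 25408) = -22194/((-459 - 342 + 579) + 25408) = -22194/(-222 + 25408) = -22194/25186 = -22194*1/25186 = -11097/12593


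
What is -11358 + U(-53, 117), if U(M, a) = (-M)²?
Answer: -8549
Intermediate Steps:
U(M, a) = M²
-11358 + U(-53, 117) = -11358 + (-53)² = -11358 + 2809 = -8549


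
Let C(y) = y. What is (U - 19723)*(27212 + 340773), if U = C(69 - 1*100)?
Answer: -7269175690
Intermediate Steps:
U = -31 (U = 69 - 1*100 = 69 - 100 = -31)
(U - 19723)*(27212 + 340773) = (-31 - 19723)*(27212 + 340773) = -19754*367985 = -7269175690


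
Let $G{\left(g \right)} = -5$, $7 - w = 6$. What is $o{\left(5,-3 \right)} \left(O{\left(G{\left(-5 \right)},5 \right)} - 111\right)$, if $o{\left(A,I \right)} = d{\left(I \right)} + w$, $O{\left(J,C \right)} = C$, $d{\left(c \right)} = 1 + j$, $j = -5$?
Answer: $318$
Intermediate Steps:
$w = 1$ ($w = 7 - 6 = 1$)
$d{\left(c \right)} = -4$ ($d{\left(c \right)} = 1 - 5 = -4$)
$o{\left(A,I \right)} = -3$ ($o{\left(A,I \right)} = -4 + 1 = -3$)
$o{\left(5,-3 \right)} \left(O{\left(G{\left(-5 \right)},5 \right)} - 111\right) = - 3 \left(5 - 111\right) = \left(-3\right) \left(-106\right) = 318$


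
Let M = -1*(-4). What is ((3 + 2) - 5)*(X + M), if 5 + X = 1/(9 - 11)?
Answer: 0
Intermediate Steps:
X = -11/2 (X = -5 + 1/(9 - 11) = -5 + 1/(-2) = -5 - ½ = -11/2 ≈ -5.5000)
M = 4
((3 + 2) - 5)*(X + M) = ((3 + 2) - 5)*(-11/2 + 4) = (5 - 5)*(-3/2) = 0*(-3/2) = 0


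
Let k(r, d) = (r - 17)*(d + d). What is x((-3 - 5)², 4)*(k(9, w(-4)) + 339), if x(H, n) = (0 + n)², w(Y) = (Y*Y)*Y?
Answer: 21808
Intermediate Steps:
w(Y) = Y³ (w(Y) = Y²*Y = Y³)
k(r, d) = 2*d*(-17 + r) (k(r, d) = (-17 + r)*(2*d) = 2*d*(-17 + r))
x(H, n) = n²
x((-3 - 5)², 4)*(k(9, w(-4)) + 339) = 4²*(2*(-4)³*(-17 + 9) + 339) = 16*(2*(-64)*(-8) + 339) = 16*(1024 + 339) = 16*1363 = 21808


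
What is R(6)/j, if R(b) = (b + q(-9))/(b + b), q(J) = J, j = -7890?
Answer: 1/31560 ≈ 3.1686e-5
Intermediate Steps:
R(b) = (-9 + b)/(2*b) (R(b) = (b - 9)/(b + b) = (-9 + b)/((2*b)) = (-9 + b)*(1/(2*b)) = (-9 + b)/(2*b))
R(6)/j = ((1/2)*(-9 + 6)/6)/(-7890) = ((1/2)*(1/6)*(-3))*(-1/7890) = -1/4*(-1/7890) = 1/31560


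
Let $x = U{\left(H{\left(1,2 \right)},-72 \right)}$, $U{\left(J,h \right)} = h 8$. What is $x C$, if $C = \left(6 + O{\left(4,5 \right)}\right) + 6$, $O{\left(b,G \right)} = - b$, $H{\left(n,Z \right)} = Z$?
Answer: $-4608$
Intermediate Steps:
$U{\left(J,h \right)} = 8 h$
$x = -576$ ($x = 8 \left(-72\right) = -576$)
$C = 8$ ($C = \left(6 - 4\right) + 6 = 2 + 6 = 8$)
$x C = \left(-576\right) 8 = -4608$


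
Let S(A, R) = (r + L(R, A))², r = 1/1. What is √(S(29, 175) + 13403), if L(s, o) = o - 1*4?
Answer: 19*√39 ≈ 118.65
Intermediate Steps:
L(s, o) = -4 + o (L(s, o) = o - 4 = -4 + o)
r = 1 (r = 1*1 = 1)
S(A, R) = (-3 + A)² (S(A, R) = (1 + (-4 + A))² = (-3 + A)²)
√(S(29, 175) + 13403) = √((-3 + 29)² + 13403) = √(26² + 13403) = √(676 + 13403) = √14079 = 19*√39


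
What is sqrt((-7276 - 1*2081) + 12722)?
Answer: sqrt(3365) ≈ 58.009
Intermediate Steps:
sqrt((-7276 - 1*2081) + 12722) = sqrt((-7276 - 2081) + 12722) = sqrt(-9357 + 12722) = sqrt(3365)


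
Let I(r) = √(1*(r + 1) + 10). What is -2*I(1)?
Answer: -4*√3 ≈ -6.9282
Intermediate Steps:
I(r) = √(11 + r) (I(r) = √(1*(1 + r) + 10) = √((1 + r) + 10) = √(11 + r))
-2*I(1) = -2*√(11 + 1) = -4*√3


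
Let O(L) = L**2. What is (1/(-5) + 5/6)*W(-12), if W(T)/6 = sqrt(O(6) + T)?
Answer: 38*sqrt(6)/5 ≈ 18.616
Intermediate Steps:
W(T) = 6*sqrt(36 + T) (W(T) = 6*sqrt(6**2 + T) = 6*sqrt(36 + T))
(1/(-5) + 5/6)*W(-12) = (1/(-5) + 5/6)*(6*sqrt(36 - 12)) = (1*(-1/5) + 5*(1/6))*(6*sqrt(24)) = (-1/5 + 5/6)*(6*(2*sqrt(6))) = 19*(12*sqrt(6))/30 = 38*sqrt(6)/5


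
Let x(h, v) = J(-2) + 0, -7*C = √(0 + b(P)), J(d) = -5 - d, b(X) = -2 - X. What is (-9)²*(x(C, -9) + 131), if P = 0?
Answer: 10368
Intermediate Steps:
C = -I*√2/7 (C = -√(0 + (-2 - 1*0))/7 = -√(0 + (-2 + 0))/7 = -√(0 - 2)/7 = -I*√2/7 ≈ -0.20203*I)
x(h, v) = -3 (x(h, v) = (-5 - 1*(-2)) + 0 = (-5 + 2) + 0 = -3 + 0 = -3)
(-9)²*(x(C, -9) + 131) = (-9)²*(-3 + 131) = 81*128 = 10368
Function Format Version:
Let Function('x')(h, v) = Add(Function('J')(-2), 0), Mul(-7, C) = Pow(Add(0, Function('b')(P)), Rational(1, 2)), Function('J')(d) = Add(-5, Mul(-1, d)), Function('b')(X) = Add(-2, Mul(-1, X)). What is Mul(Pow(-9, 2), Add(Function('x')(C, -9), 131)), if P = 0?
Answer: 10368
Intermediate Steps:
C = Mul(Rational(-1, 7), I, Pow(2, Rational(1, 2))) (C = Mul(Rational(-1, 7), Pow(Add(0, Add(-2, Mul(-1, 0))), Rational(1, 2))) = Mul(Rational(-1, 7), Pow(Add(0, Add(-2, 0)), Rational(1, 2))) = Mul(Rational(-1, 7), Pow(Add(0, -2), Rational(1, 2))) = Mul(Rational(-1, 7), Pow(-2, Rational(1, 2))) = Mul(Rational(-1, 7), Mul(I, Pow(2, Rational(1, 2)))) = Mul(Rational(-1, 7), I, Pow(2, Rational(1, 2))) ≈ Mul(-0.20203, I))
Function('x')(h, v) = -3 (Function('x')(h, v) = Add(Add(-5, Mul(-1, -2)), 0) = Add(Add(-5, 2), 0) = Add(-3, 0) = -3)
Mul(Pow(-9, 2), Add(Function('x')(C, -9), 131)) = Mul(Pow(-9, 2), Add(-3, 131)) = Mul(81, 128) = 10368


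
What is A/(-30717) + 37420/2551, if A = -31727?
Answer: 1230365717/78359067 ≈ 15.702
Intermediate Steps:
A/(-30717) + 37420/2551 = -31727/(-30717) + 37420/2551 = -31727*(-1/30717) + 37420*(1/2551) = 31727/30717 + 37420/2551 = 1230365717/78359067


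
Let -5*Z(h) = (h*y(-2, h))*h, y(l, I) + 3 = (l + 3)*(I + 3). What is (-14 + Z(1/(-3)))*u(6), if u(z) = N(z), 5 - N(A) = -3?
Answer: -15112/135 ≈ -111.94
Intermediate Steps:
y(l, I) = -3 + (3 + I)*(3 + l) (y(l, I) = -3 + (l + 3)*(I + 3) = -3 + (3 + l)*(3 + I) = -3 + (3 + I)*(3 + l))
Z(h) = -h³/5 (Z(h) = -h*(6 + 3*h + 3*(-2) + h*(-2))*h/5 = -h*(6 + 3*h - 6 - 2*h)*h/5 = -h*h*h/5 = -h²*h/5 = -h³/5)
N(A) = 8 (N(A) = 5 - 1*(-3) = 5 + 3 = 8)
u(z) = 8
(-14 + Z(1/(-3)))*u(6) = (-14 - (1/(-3))³/5)*8 = (-14 - (-⅓)³/5)*8 = (-14 - ⅕*(-1/27))*8 = (-14 + 1/135)*8 = -1889/135*8 = -15112/135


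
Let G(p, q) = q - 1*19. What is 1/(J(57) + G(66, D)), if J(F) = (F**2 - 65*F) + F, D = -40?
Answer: -1/458 ≈ -0.0021834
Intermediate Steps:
J(F) = F**2 - 64*F
G(p, q) = -19 + q (G(p, q) = q - 19 = -19 + q)
1/(J(57) + G(66, D)) = 1/(57*(-64 + 57) + (-19 - 40)) = 1/(57*(-7) - 59) = 1/(-399 - 59) = 1/(-458) = -1/458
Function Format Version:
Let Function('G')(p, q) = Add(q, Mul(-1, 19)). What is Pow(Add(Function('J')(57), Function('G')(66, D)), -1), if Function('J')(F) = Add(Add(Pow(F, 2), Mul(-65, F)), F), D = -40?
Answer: Rational(-1, 458) ≈ -0.0021834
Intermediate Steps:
Function('J')(F) = Add(Pow(F, 2), Mul(-64, F))
Function('G')(p, q) = Add(-19, q) (Function('G')(p, q) = Add(q, -19) = Add(-19, q))
Pow(Add(Function('J')(57), Function('G')(66, D)), -1) = Pow(Add(Mul(57, Add(-64, 57)), Add(-19, -40)), -1) = Pow(Add(Mul(57, -7), -59), -1) = Pow(Add(-399, -59), -1) = Pow(-458, -1) = Rational(-1, 458)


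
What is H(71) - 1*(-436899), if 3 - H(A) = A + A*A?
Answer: 431790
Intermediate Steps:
H(A) = 3 - A - A² (H(A) = 3 - (A + A*A) = 3 - (A + A²) = 3 + (-A - A²) = 3 - A - A²)
H(71) - 1*(-436899) = (3 - 1*71 - 1*71²) - 1*(-436899) = (3 - 71 - 1*5041) + 436899 = (3 - 71 - 5041) + 436899 = -5109 + 436899 = 431790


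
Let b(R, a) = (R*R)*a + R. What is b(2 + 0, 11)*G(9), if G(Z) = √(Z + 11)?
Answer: 92*√5 ≈ 205.72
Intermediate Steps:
G(Z) = √(11 + Z)
b(R, a) = R + a*R² (b(R, a) = R²*a + R = a*R² + R = R + a*R²)
b(2 + 0, 11)*G(9) = ((2 + 0)*(1 + (2 + 0)*11))*√(11 + 9) = (2*(1 + 2*11))*√20 = (2*(1 + 22))*(2*√5) = (2*23)*(2*√5) = 46*(2*√5) = 92*√5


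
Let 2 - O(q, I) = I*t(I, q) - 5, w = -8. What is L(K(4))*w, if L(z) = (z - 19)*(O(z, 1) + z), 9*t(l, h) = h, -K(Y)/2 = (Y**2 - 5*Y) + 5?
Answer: 2632/3 ≈ 877.33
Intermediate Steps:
K(Y) = -10 - 2*Y**2 + 10*Y (K(Y) = -2*((Y**2 - 5*Y) + 5) = -2*(5 + Y**2 - 5*Y) = -10 - 2*Y**2 + 10*Y)
t(l, h) = h/9
O(q, I) = 7 - I*q/9 (O(q, I) = 2 - (I*(q/9) - 5) = 2 - (I*q/9 - 5) = 2 - (-5 + I*q/9) = 2 + (5 - I*q/9) = 7 - I*q/9)
L(z) = (-19 + z)*(7 + 8*z/9) (L(z) = (z - 19)*((7 - 1/9*1*z) + z) = (-19 + z)*((7 - z/9) + z) = (-19 + z)*(7 + 8*z/9))
L(K(4))*w = (-133 - 89*(-10 - 2*4**2 + 10*4)/9 + 8*(-10 - 2*4**2 + 10*4)**2/9)*(-8) = (-133 - 89*(-10 - 2*16 + 40)/9 + 8*(-10 - 2*16 + 40)**2/9)*(-8) = (-133 - 89*(-10 - 32 + 40)/9 + 8*(-10 - 32 + 40)**2/9)*(-8) = (-133 - 89/9*(-2) + (8/9)*(-2)**2)*(-8) = (-133 + 178/9 + (8/9)*4)*(-8) = (-133 + 178/9 + 32/9)*(-8) = -329/3*(-8) = 2632/3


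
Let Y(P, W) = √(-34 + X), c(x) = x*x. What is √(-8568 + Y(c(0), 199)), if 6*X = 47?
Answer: √(-308448 + 6*I*√942)/6 ≈ 0.027631 + 92.563*I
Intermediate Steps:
X = 47/6 (X = (⅙)*47 = 47/6 ≈ 7.8333)
c(x) = x²
Y(P, W) = I*√942/6 (Y(P, W) = √(-34 + 47/6) = √(-157/6) = I*√942/6)
√(-8568 + Y(c(0), 199)) = √(-8568 + I*√942/6)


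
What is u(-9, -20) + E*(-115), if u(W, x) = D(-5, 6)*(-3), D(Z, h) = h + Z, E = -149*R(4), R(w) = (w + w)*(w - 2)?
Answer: 274157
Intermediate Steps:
R(w) = 2*w*(-2 + w) (R(w) = (2*w)*(-2 + w) = 2*w*(-2 + w))
E = -2384 (E = -298*4*(-2 + 4) = -298*4*2 = -149*16 = -2384)
D(Z, h) = Z + h
u(W, x) = -3 (u(W, x) = (-5 + 6)*(-3) = 1*(-3) = -3)
u(-9, -20) + E*(-115) = -3 - 2384*(-115) = -3 + 274160 = 274157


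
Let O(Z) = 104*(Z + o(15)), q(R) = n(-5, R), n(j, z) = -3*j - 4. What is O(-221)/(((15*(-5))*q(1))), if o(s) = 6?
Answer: 4472/165 ≈ 27.103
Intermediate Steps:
n(j, z) = -4 - 3*j
q(R) = 11 (q(R) = -4 - 3*(-5) = -4 + 15 = 11)
O(Z) = 624 + 104*Z (O(Z) = 104*(Z + 6) = 104*(6 + Z) = 624 + 104*Z)
O(-221)/(((15*(-5))*q(1))) = (624 + 104*(-221))/(((15*(-5))*11)) = (624 - 22984)/((-75*11)) = -22360/(-825) = -22360*(-1/825) = 4472/165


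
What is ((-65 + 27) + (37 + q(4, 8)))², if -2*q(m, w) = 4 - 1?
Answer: 25/4 ≈ 6.2500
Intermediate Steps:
q(m, w) = -3/2 (q(m, w) = -(4 - 1)/2 = -½*3 = -3/2)
((-65 + 27) + (37 + q(4, 8)))² = ((-65 + 27) + (37 - 3/2))² = (-38 + 71/2)² = (-5/2)² = 25/4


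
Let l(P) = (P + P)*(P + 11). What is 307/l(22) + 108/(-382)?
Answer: -19771/277332 ≈ -0.071290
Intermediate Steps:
l(P) = 2*P*(11 + P) (l(P) = (2*P)*(11 + P) = 2*P*(11 + P))
307/l(22) + 108/(-382) = 307/((2*22*(11 + 22))) + 108/(-382) = 307/((2*22*33)) + 108*(-1/382) = 307/1452 - 54/191 = -19771/277332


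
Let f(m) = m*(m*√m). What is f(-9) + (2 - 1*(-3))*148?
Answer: 740 + 243*I ≈ 740.0 + 243.0*I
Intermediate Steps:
f(m) = m^(5/2) (f(m) = m*m^(3/2) = m^(5/2))
f(-9) + (2 - 1*(-3))*148 = (-9)^(5/2) + (2 - 1*(-3))*148 = 243*I + (2 + 3)*148 = 243*I + 5*148 = 243*I + 740 = 740 + 243*I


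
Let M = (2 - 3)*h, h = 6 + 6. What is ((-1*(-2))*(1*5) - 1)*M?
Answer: -108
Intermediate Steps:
h = 12
M = -12 (M = (2 - 3)*12 = -1*12 = -12)
((-1*(-2))*(1*5) - 1)*M = ((-1*(-2))*(1*5) - 1)*(-12) = (2*5 - 1)*(-12) = (10 - 1)*(-12) = 9*(-12) = -108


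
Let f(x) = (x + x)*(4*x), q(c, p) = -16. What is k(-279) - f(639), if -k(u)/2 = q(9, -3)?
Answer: -3266536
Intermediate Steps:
f(x) = 8*x² (f(x) = (2*x)*(4*x) = 8*x²)
k(u) = 32 (k(u) = -2*(-16) = 32)
k(-279) - f(639) = 32 - 8*639² = 32 - 8*408321 = 32 - 1*3266568 = 32 - 3266568 = -3266536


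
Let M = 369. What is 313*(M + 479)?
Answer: 265424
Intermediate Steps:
313*(M + 479) = 313*(369 + 479) = 313*848 = 265424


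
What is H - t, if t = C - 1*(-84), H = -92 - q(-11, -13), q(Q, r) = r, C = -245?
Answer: 82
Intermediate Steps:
H = -79 (H = -92 - 1*(-13) = -92 + 13 = -79)
t = -161 (t = -245 - 1*(-84) = -245 + 84 = -161)
H - t = -79 - 1*(-161) = -79 + 161 = 82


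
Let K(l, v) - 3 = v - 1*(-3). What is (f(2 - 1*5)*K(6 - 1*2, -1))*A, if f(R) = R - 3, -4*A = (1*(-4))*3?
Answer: -90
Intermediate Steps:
K(l, v) = 6 + v (K(l, v) = 3 + (v - 1*(-3)) = 3 + (v + 3) = 3 + (3 + v) = 6 + v)
A = 3 (A = -1*(-4)*3/4 = -(-1)*3 = -¼*(-12) = 3)
f(R) = -3 + R
(f(2 - 1*5)*K(6 - 1*2, -1))*A = ((-3 + (2 - 1*5))*(6 - 1))*3 = ((-3 + (2 - 5))*5)*3 = ((-3 - 3)*5)*3 = -6*5*3 = -30*3 = -90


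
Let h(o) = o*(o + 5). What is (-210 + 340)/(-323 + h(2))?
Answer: -130/309 ≈ -0.42071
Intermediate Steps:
h(o) = o*(5 + o)
(-210 + 340)/(-323 + h(2)) = (-210 + 340)/(-323 + 2*(5 + 2)) = 130/(-323 + 2*7) = 130/(-323 + 14) = 130/(-309) = 130*(-1/309) = -130/309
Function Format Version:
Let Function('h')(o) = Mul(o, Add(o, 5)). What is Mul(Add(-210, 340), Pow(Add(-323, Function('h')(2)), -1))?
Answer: Rational(-130, 309) ≈ -0.42071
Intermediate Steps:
Function('h')(o) = Mul(o, Add(5, o))
Mul(Add(-210, 340), Pow(Add(-323, Function('h')(2)), -1)) = Mul(Add(-210, 340), Pow(Add(-323, Mul(2, Add(5, 2))), -1)) = Mul(130, Pow(Add(-323, Mul(2, 7)), -1)) = Mul(130, Pow(Add(-323, 14), -1)) = Mul(130, Pow(-309, -1)) = Mul(130, Rational(-1, 309)) = Rational(-130, 309)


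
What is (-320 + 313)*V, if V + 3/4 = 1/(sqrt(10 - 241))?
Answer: 21/4 + I*sqrt(231)/33 ≈ 5.25 + 0.46057*I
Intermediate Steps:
V = -3/4 - I*sqrt(231)/231 (V = -3/4 + 1/(sqrt(10 - 241)) = -3/4 + 1/(sqrt(-231)) = -3/4 + 1/(I*sqrt(231)) = -3/4 - I*sqrt(231)/231 ≈ -0.75 - 0.065795*I)
(-320 + 313)*V = (-320 + 313)*(-3/4 - I*sqrt(231)/231) = -7*(-3/4 - I*sqrt(231)/231) = 21/4 + I*sqrt(231)/33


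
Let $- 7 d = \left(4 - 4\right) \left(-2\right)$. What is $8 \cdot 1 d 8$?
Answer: $0$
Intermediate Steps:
$d = 0$ ($d = - \frac{\left(4 - 4\right) \left(-2\right)}{7} = - \frac{0 \left(-2\right)}{7} = \left(- \frac{1}{7}\right) 0 = 0$)
$8 \cdot 1 d 8 = 8 \cdot 1 \cdot 0 \cdot 8 = 8 \cdot 0 \cdot 8 = 0 \cdot 8 = 0$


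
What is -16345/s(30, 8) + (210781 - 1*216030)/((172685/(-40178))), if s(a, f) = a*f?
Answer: 9558420191/8288880 ≈ 1153.2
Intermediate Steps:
-16345/s(30, 8) + (210781 - 1*216030)/((172685/(-40178))) = -16345/(30*8) + (210781 - 1*216030)/((172685/(-40178))) = -16345/240 + (210781 - 216030)/((172685*(-1/40178))) = -16345*1/240 - 5249/(-172685/40178) = -3269/48 - 5249*(-40178/172685) = -3269/48 + 210894322/172685 = 9558420191/8288880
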